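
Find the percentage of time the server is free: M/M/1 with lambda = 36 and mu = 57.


Idle fraction = (1 - rho) * 100 = (1 - 36/57) * 100 = 36.8%

36.8%


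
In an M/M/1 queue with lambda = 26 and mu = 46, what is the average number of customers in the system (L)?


rho = 26/46; L = rho/(1-rho) = 1.3

1.3


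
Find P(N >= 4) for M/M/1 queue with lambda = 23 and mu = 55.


P(N >= 4) = rho^4 = (23/55)^4 = 0.0306

0.0306


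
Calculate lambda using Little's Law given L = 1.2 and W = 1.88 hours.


lambda = L / W = 1.2 / 1.88 = 0.64 per hour

0.64 per hour


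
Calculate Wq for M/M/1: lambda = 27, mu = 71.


rho = 27/71; Wq = rho/(mu - lambda) = 0.0086 hours

0.0086 hours


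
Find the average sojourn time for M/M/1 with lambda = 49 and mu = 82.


W = 1/(mu - lambda) = 1/(82 - 49) = 0.0303 hours

0.0303 hours


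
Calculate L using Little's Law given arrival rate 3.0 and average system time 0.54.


L = lambda * W = 3.0 * 0.54 = 1.62

1.62


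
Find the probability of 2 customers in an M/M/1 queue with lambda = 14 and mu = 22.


rho = 14/22; P(n) = (1-rho)*rho^n = (1-14/22)*(14/22)^2 = 0.1473

0.1473


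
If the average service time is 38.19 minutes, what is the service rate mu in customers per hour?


mu = 60 / avg_service_time = 60 / 38.19 = 1.57 per hour

1.57 per hour


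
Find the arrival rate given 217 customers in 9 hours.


lambda = total arrivals / time = 217 / 9 = 24.11 per hour

24.11 per hour


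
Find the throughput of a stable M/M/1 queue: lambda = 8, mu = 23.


For a stable queue (lambda < mu), throughput = lambda = 8 per hour

8 per hour


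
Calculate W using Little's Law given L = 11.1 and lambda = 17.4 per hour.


W = L / lambda = 11.1 / 17.4 = 0.6379 hours

0.6379 hours


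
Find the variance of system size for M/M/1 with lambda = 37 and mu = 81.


rho = 37/81; Var(N) = rho/(1-rho)^2 = 1.55

1.55


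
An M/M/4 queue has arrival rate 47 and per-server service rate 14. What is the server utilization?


rho = lambda/(c*mu) = 47/(4*14) = 0.8393

0.8393


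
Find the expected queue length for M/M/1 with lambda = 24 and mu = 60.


rho = 24/60; Lq = rho^2/(1-rho) = 0.27

0.27


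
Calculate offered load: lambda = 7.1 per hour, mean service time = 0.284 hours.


Offered load a = lambda * E[S] = 7.1 * 0.284 = 2.02 Erlangs

2.02 Erlangs


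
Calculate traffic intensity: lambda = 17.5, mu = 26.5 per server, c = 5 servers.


rho = lambda / (c * mu) = 17.5 / (5 * 26.5) = 0.1321

0.1321


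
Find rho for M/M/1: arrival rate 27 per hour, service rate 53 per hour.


rho = lambda/mu = 27/53 = 0.5094

0.5094


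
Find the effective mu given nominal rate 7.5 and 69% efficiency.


Effective rate = mu * efficiency = 7.5 * 0.69 = 5.18 per hour

5.18 per hour


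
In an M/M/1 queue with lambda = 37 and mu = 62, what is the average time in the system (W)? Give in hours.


W = 1/(mu - lambda) = 1/(62 - 37) = 0.04 hours

0.04 hours


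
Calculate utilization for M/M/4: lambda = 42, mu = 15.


rho = lambda/(c*mu) = 42/(4*15) = 0.7

0.7


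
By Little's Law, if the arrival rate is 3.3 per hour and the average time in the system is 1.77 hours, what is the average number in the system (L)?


L = lambda * W = 3.3 * 1.77 = 5.84

5.84


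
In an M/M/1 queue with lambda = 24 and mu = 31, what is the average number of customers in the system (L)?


rho = 24/31; L = rho/(1-rho) = 3.43

3.43


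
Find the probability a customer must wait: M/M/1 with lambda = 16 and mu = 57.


P(wait) = rho = lambda/mu = 16/57 = 0.2807

0.2807


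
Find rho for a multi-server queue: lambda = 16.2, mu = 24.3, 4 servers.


rho = lambda / (c * mu) = 16.2 / (4 * 24.3) = 0.1667

0.1667


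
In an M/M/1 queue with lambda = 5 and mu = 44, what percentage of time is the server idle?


Idle fraction = (1 - rho) * 100 = (1 - 5/44) * 100 = 88.6%

88.6%


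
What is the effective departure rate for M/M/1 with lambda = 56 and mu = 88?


For a stable queue (lambda < mu), throughput = lambda = 56 per hour

56 per hour


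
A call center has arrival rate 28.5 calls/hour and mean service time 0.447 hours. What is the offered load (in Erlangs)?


Offered load a = lambda * E[S] = 28.5 * 0.447 = 12.74 Erlangs

12.74 Erlangs


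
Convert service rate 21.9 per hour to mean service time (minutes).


Mean service time = 60/mu = 60/21.9 = 2.74 minutes

2.74 minutes


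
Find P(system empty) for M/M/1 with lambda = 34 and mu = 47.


P0 = 1 - rho = 1 - 34/47 = 0.2766

0.2766


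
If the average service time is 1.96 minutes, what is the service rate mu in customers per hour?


mu = 60 / avg_service_time = 60 / 1.96 = 30.61 per hour

30.61 per hour


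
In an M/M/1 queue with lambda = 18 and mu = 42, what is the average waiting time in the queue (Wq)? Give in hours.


rho = 18/42; Wq = rho/(mu - lambda) = 0.0179 hours

0.0179 hours


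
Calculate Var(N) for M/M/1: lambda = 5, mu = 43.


rho = 5/43; Var(N) = rho/(1-rho)^2 = 0.15

0.15


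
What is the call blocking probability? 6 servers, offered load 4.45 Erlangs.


B(N,A) = (A^N/N!) / sum(A^k/k!, k=0..N) with N=6, A=4.45 = 0.1504

0.1504


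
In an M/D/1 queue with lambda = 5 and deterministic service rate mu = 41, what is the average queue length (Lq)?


M/D/1: Lq = rho^2 / (2*(1-rho)) where rho = 5/41; Lq = 0.01

0.01


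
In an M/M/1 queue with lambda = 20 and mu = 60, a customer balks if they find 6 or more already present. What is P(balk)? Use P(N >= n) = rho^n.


P(N >= 6) = rho^6 = (20/60)^6 = 0.0014

0.0014


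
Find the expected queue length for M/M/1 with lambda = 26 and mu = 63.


rho = 26/63; Lq = rho^2/(1-rho) = 0.29

0.29


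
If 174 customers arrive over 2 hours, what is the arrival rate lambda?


lambda = total arrivals / time = 174 / 2 = 87.0 per hour

87.0 per hour


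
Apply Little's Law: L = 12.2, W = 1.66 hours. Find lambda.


lambda = L / W = 12.2 / 1.66 = 7.35 per hour

7.35 per hour


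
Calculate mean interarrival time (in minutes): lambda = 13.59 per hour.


Mean interarrival time = 60/lambda = 60/13.59 = 4.42 minutes

4.42 minutes


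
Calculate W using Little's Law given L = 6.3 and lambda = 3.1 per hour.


W = L / lambda = 6.3 / 3.1 = 2.0323 hours

2.0323 hours


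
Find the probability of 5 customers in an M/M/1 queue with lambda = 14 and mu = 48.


rho = 14/48; P(n) = (1-rho)*rho^n = (1-14/48)*(14/48)^5 = 0.0015

0.0015


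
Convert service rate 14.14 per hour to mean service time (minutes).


Mean service time = 60/mu = 60/14.14 = 4.24 minutes

4.24 minutes


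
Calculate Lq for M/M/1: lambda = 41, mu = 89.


rho = 41/89; Lq = rho^2/(1-rho) = 0.39

0.39


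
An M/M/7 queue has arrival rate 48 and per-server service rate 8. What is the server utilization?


rho = lambda/(c*mu) = 48/(7*8) = 0.8571

0.8571


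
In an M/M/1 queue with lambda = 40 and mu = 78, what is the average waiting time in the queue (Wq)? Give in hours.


rho = 40/78; Wq = rho/(mu - lambda) = 0.0135 hours

0.0135 hours


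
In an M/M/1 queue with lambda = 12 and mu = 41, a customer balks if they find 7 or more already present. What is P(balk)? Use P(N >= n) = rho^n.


P(N >= 7) = rho^7 = (12/41)^7 = 0.0002

0.0002


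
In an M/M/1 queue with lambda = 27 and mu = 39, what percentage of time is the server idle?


Idle fraction = (1 - rho) * 100 = (1 - 27/39) * 100 = 30.8%

30.8%


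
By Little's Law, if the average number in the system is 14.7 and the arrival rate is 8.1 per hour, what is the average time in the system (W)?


W = L / lambda = 14.7 / 8.1 = 1.8148 hours

1.8148 hours


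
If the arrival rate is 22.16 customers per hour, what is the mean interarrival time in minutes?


Mean interarrival time = 60/lambda = 60/22.16 = 2.71 minutes

2.71 minutes


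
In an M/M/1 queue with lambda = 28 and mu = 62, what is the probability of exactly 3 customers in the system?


rho = 28/62; P(n) = (1-rho)*rho^n = (1-28/62)*(28/62)^3 = 0.0505

0.0505


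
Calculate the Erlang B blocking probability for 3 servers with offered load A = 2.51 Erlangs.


B(N,A) = (A^N/N!) / sum(A^k/k!, k=0..N) with N=3, A=2.51 = 0.2835

0.2835


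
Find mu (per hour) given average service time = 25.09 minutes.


mu = 60 / avg_service_time = 60 / 25.09 = 2.39 per hour

2.39 per hour


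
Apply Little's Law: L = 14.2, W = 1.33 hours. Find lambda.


lambda = L / W = 14.2 / 1.33 = 10.68 per hour

10.68 per hour


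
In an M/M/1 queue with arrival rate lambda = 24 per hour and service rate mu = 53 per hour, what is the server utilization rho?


rho = lambda/mu = 24/53 = 0.4528

0.4528


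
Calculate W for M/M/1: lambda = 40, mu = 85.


W = 1/(mu - lambda) = 1/(85 - 40) = 0.0222 hours

0.0222 hours


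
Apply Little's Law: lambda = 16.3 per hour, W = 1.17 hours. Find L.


L = lambda * W = 16.3 * 1.17 = 19.07

19.07


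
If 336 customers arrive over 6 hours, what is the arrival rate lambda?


lambda = total arrivals / time = 336 / 6 = 56.0 per hour

56.0 per hour


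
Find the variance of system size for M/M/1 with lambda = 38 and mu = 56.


rho = 38/56; Var(N) = rho/(1-rho)^2 = 6.57

6.57


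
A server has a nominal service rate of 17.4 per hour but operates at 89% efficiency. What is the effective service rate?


Effective rate = mu * efficiency = 17.4 * 0.89 = 15.49 per hour

15.49 per hour


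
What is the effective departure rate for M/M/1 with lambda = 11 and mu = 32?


For a stable queue (lambda < mu), throughput = lambda = 11 per hour

11 per hour


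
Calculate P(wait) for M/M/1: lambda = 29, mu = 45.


P(wait) = rho = lambda/mu = 29/45 = 0.6444

0.6444


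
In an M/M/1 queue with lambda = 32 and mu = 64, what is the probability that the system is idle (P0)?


P0 = 1 - rho = 1 - 32/64 = 0.5

0.5


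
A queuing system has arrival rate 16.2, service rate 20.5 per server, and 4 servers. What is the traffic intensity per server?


rho = lambda / (c * mu) = 16.2 / (4 * 20.5) = 0.1976

0.1976


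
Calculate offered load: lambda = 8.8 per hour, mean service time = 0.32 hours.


Offered load a = lambda * E[S] = 8.8 * 0.32 = 2.82 Erlangs

2.82 Erlangs


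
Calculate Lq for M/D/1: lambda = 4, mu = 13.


M/D/1: Lq = rho^2 / (2*(1-rho)) where rho = 4/13; Lq = 0.07

0.07


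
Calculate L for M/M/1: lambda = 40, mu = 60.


rho = 40/60; L = rho/(1-rho) = 2.0

2.0


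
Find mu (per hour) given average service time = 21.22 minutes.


mu = 60 / avg_service_time = 60 / 21.22 = 2.83 per hour

2.83 per hour


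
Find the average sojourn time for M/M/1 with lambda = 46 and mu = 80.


W = 1/(mu - lambda) = 1/(80 - 46) = 0.0294 hours

0.0294 hours


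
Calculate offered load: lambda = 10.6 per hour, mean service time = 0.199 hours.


Offered load a = lambda * E[S] = 10.6 * 0.199 = 2.11 Erlangs

2.11 Erlangs


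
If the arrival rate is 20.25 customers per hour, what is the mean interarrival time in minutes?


Mean interarrival time = 60/lambda = 60/20.25 = 2.96 minutes

2.96 minutes


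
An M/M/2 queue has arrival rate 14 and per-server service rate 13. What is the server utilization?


rho = lambda/(c*mu) = 14/(2*13) = 0.5385

0.5385


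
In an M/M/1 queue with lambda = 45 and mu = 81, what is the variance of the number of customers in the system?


rho = 45/81; Var(N) = rho/(1-rho)^2 = 2.81

2.81


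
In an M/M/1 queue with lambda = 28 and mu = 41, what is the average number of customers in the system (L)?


rho = 28/41; L = rho/(1-rho) = 2.15

2.15


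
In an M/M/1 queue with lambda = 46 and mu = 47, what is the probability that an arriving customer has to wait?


P(wait) = rho = lambda/mu = 46/47 = 0.9787

0.9787


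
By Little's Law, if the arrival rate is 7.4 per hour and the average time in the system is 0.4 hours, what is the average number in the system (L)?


L = lambda * W = 7.4 * 0.4 = 2.96

2.96


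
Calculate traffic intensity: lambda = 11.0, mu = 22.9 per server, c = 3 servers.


rho = lambda / (c * mu) = 11.0 / (3 * 22.9) = 0.1601

0.1601


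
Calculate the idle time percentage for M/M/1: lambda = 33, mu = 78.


Idle fraction = (1 - rho) * 100 = (1 - 33/78) * 100 = 57.7%

57.7%


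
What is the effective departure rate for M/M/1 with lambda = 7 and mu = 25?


For a stable queue (lambda < mu), throughput = lambda = 7 per hour

7 per hour


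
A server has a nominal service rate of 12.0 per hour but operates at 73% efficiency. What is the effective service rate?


Effective rate = mu * efficiency = 12.0 * 0.73 = 8.76 per hour

8.76 per hour


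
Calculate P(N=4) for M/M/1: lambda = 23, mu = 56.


rho = 23/56; P(n) = (1-rho)*rho^n = (1-23/56)*(23/56)^4 = 0.0168

0.0168


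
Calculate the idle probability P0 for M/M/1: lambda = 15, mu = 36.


P0 = 1 - rho = 1 - 15/36 = 0.5833

0.5833


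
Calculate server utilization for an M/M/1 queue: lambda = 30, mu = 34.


rho = lambda/mu = 30/34 = 0.8824

0.8824


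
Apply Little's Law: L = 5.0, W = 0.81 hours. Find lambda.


lambda = L / W = 5.0 / 0.81 = 6.17 per hour

6.17 per hour


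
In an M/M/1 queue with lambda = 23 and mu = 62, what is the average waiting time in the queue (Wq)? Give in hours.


rho = 23/62; Wq = rho/(mu - lambda) = 0.0095 hours

0.0095 hours


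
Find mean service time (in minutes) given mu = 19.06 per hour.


Mean service time = 60/mu = 60/19.06 = 3.15 minutes

3.15 minutes


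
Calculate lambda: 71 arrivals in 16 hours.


lambda = total arrivals / time = 71 / 16 = 4.44 per hour

4.44 per hour


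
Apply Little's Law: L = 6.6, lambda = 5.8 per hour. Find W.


W = L / lambda = 6.6 / 5.8 = 1.1379 hours

1.1379 hours


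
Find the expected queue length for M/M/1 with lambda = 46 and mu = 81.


rho = 46/81; Lq = rho^2/(1-rho) = 0.75

0.75


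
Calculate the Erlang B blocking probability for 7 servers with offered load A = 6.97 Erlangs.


B(N,A) = (A^N/N!) / sum(A^k/k!, k=0..N) with N=7, A=6.97 = 0.247

0.247


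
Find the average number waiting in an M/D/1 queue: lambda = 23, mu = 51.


M/D/1: Lq = rho^2 / (2*(1-rho)) where rho = 23/51; Lq = 0.19

0.19


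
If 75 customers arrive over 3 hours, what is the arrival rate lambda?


lambda = total arrivals / time = 75 / 3 = 25.0 per hour

25.0 per hour


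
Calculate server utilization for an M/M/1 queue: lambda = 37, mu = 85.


rho = lambda/mu = 37/85 = 0.4353

0.4353


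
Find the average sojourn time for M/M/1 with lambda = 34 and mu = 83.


W = 1/(mu - lambda) = 1/(83 - 34) = 0.0204 hours

0.0204 hours


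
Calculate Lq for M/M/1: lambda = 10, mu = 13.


rho = 10/13; Lq = rho^2/(1-rho) = 2.56

2.56


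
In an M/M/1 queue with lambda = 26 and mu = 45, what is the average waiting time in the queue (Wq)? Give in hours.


rho = 26/45; Wq = rho/(mu - lambda) = 0.0304 hours

0.0304 hours


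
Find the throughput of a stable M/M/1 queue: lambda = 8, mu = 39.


For a stable queue (lambda < mu), throughput = lambda = 8 per hour

8 per hour


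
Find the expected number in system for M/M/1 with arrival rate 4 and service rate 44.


rho = 4/44; L = rho/(1-rho) = 0.1

0.1


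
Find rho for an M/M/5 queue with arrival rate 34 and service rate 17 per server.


rho = lambda/(c*mu) = 34/(5*17) = 0.4

0.4


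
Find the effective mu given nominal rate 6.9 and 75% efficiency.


Effective rate = mu * efficiency = 6.9 * 0.75 = 5.18 per hour

5.18 per hour


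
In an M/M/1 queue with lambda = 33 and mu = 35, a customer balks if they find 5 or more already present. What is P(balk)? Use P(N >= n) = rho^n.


P(N >= 5) = rho^5 = (33/35)^5 = 0.7451

0.7451


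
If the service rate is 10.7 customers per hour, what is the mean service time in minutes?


Mean service time = 60/mu = 60/10.7 = 5.61 minutes

5.61 minutes


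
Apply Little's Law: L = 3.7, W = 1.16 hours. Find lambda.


lambda = L / W = 3.7 / 1.16 = 3.19 per hour

3.19 per hour


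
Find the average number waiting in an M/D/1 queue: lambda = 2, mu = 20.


M/D/1: Lq = rho^2 / (2*(1-rho)) where rho = 2/20; Lq = 0.01

0.01


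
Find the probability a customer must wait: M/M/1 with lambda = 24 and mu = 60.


P(wait) = rho = lambda/mu = 24/60 = 0.4

0.4


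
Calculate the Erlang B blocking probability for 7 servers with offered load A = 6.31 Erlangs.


B(N,A) = (A^N/N!) / sum(A^k/k!, k=0..N) with N=7, A=6.31 = 0.2052

0.2052


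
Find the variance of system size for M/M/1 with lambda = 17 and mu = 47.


rho = 17/47; Var(N) = rho/(1-rho)^2 = 0.89

0.89


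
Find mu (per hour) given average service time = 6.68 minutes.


mu = 60 / avg_service_time = 60 / 6.68 = 8.98 per hour

8.98 per hour


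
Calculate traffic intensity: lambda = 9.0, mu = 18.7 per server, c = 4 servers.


rho = lambda / (c * mu) = 9.0 / (4 * 18.7) = 0.1203

0.1203


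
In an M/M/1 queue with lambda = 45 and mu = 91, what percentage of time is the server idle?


Idle fraction = (1 - rho) * 100 = (1 - 45/91) * 100 = 50.5%

50.5%


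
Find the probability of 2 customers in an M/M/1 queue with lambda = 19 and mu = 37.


rho = 19/37; P(n) = (1-rho)*rho^n = (1-19/37)*(19/37)^2 = 0.1283

0.1283


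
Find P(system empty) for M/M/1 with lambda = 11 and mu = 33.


P0 = 1 - rho = 1 - 11/33 = 0.6667

0.6667


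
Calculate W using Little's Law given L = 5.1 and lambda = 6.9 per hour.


W = L / lambda = 5.1 / 6.9 = 0.7391 hours

0.7391 hours


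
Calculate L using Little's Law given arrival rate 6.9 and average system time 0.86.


L = lambda * W = 6.9 * 0.86 = 5.93

5.93


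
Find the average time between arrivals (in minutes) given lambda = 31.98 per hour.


Mean interarrival time = 60/lambda = 60/31.98 = 1.88 minutes

1.88 minutes


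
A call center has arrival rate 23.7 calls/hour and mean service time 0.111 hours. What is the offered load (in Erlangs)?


Offered load a = lambda * E[S] = 23.7 * 0.111 = 2.63 Erlangs

2.63 Erlangs


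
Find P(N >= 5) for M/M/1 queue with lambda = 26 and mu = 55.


P(N >= 5) = rho^5 = (26/55)^5 = 0.0236

0.0236


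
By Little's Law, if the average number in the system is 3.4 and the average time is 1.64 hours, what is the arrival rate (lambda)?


lambda = L / W = 3.4 / 1.64 = 2.07 per hour

2.07 per hour


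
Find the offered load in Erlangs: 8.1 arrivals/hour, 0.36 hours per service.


Offered load a = lambda * E[S] = 8.1 * 0.36 = 2.92 Erlangs

2.92 Erlangs


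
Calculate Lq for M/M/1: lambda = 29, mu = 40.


rho = 29/40; Lq = rho^2/(1-rho) = 1.91

1.91


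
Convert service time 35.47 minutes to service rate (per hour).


mu = 60 / avg_service_time = 60 / 35.47 = 1.69 per hour

1.69 per hour


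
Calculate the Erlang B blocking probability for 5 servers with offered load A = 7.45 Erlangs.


B(N,A) = (A^N/N!) / sum(A^k/k!, k=0..N) with N=5, A=7.45 = 0.4503

0.4503


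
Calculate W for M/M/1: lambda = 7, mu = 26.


W = 1/(mu - lambda) = 1/(26 - 7) = 0.0526 hours

0.0526 hours


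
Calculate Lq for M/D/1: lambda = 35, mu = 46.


M/D/1: Lq = rho^2 / (2*(1-rho)) where rho = 35/46; Lq = 1.21

1.21


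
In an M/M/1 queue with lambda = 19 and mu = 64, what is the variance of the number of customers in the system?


rho = 19/64; Var(N) = rho/(1-rho)^2 = 0.6

0.6


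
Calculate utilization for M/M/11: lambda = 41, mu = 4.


rho = lambda/(c*mu) = 41/(11*4) = 0.9318

0.9318


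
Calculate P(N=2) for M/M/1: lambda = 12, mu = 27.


rho = 12/27; P(n) = (1-rho)*rho^n = (1-12/27)*(12/27)^2 = 0.1097

0.1097


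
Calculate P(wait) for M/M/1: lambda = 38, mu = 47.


P(wait) = rho = lambda/mu = 38/47 = 0.8085

0.8085


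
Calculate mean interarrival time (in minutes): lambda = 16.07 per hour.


Mean interarrival time = 60/lambda = 60/16.07 = 3.73 minutes

3.73 minutes


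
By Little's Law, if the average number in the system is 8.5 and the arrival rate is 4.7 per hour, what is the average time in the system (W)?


W = L / lambda = 8.5 / 4.7 = 1.8085 hours

1.8085 hours


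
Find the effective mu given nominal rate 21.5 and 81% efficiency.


Effective rate = mu * efficiency = 21.5 * 0.81 = 17.42 per hour

17.42 per hour


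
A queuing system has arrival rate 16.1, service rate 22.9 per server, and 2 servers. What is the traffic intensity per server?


rho = lambda / (c * mu) = 16.1 / (2 * 22.9) = 0.3515

0.3515


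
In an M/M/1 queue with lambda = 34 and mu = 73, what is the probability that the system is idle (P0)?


P0 = 1 - rho = 1 - 34/73 = 0.5342

0.5342


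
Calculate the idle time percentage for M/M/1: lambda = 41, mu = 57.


Idle fraction = (1 - rho) * 100 = (1 - 41/57) * 100 = 28.1%

28.1%


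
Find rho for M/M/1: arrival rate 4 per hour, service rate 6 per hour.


rho = lambda/mu = 4/6 = 0.6667

0.6667


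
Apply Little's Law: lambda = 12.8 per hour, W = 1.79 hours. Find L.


L = lambda * W = 12.8 * 1.79 = 22.91

22.91


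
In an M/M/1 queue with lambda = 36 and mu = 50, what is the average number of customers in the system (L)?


rho = 36/50; L = rho/(1-rho) = 2.57

2.57


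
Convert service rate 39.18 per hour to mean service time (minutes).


Mean service time = 60/mu = 60/39.18 = 1.53 minutes

1.53 minutes


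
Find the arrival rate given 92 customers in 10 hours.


lambda = total arrivals / time = 92 / 10 = 9.2 per hour

9.2 per hour


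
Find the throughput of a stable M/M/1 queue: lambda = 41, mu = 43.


For a stable queue (lambda < mu), throughput = lambda = 41 per hour

41 per hour


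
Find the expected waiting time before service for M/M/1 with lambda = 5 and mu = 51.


rho = 5/51; Wq = rho/(mu - lambda) = 0.0021 hours

0.0021 hours


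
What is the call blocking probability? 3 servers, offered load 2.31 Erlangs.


B(N,A) = (A^N/N!) / sum(A^k/k!, k=0..N) with N=3, A=2.31 = 0.2558

0.2558


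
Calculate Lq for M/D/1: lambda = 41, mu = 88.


M/D/1: Lq = rho^2 / (2*(1-rho)) where rho = 41/88; Lq = 0.2

0.2


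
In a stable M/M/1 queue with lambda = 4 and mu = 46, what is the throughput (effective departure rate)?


For a stable queue (lambda < mu), throughput = lambda = 4 per hour

4 per hour


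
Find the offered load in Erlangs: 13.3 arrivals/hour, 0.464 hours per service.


Offered load a = lambda * E[S] = 13.3 * 0.464 = 6.17 Erlangs

6.17 Erlangs


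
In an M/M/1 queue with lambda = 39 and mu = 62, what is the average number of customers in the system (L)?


rho = 39/62; L = rho/(1-rho) = 1.7

1.7


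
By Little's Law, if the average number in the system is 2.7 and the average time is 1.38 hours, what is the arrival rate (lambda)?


lambda = L / W = 2.7 / 1.38 = 1.96 per hour

1.96 per hour


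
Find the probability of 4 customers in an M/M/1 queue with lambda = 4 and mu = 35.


rho = 4/35; P(n) = (1-rho)*rho^n = (1-4/35)*(4/35)^4 = 0.0002

0.0002


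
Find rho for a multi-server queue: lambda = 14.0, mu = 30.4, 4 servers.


rho = lambda / (c * mu) = 14.0 / (4 * 30.4) = 0.1151

0.1151


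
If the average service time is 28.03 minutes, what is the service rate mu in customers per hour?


mu = 60 / avg_service_time = 60 / 28.03 = 2.14 per hour

2.14 per hour


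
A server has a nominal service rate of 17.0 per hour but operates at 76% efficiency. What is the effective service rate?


Effective rate = mu * efficiency = 17.0 * 0.76 = 12.92 per hour

12.92 per hour


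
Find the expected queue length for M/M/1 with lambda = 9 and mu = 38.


rho = 9/38; Lq = rho^2/(1-rho) = 0.07

0.07


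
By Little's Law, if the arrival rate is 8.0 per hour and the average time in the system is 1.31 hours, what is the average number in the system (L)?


L = lambda * W = 8.0 * 1.31 = 10.48

10.48


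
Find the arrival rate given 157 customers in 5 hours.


lambda = total arrivals / time = 157 / 5 = 31.4 per hour

31.4 per hour


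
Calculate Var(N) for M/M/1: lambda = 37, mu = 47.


rho = 37/47; Var(N) = rho/(1-rho)^2 = 17.39

17.39


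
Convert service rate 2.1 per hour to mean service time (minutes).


Mean service time = 60/mu = 60/2.1 = 28.57 minutes

28.57 minutes


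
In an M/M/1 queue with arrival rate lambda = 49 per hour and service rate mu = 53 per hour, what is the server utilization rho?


rho = lambda/mu = 49/53 = 0.9245

0.9245


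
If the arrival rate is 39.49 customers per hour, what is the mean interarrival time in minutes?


Mean interarrival time = 60/lambda = 60/39.49 = 1.52 minutes

1.52 minutes


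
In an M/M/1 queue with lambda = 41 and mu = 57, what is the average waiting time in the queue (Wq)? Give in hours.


rho = 41/57; Wq = rho/(mu - lambda) = 0.045 hours

0.045 hours


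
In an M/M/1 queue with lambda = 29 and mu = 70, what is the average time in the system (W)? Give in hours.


W = 1/(mu - lambda) = 1/(70 - 29) = 0.0244 hours

0.0244 hours


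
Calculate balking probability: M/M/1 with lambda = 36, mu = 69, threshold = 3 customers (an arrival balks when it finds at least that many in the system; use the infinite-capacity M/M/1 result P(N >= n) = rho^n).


P(N >= 3) = rho^3 = (36/69)^3 = 0.142

0.142


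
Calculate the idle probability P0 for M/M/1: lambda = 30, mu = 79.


P0 = 1 - rho = 1 - 30/79 = 0.6203

0.6203


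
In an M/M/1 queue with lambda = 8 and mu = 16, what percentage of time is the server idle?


Idle fraction = (1 - rho) * 100 = (1 - 8/16) * 100 = 50.0%

50.0%


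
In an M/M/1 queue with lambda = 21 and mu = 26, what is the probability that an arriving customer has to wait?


P(wait) = rho = lambda/mu = 21/26 = 0.8077

0.8077


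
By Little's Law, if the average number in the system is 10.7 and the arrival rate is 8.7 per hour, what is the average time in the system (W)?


W = L / lambda = 10.7 / 8.7 = 1.2299 hours

1.2299 hours


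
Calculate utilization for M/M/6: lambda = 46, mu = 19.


rho = lambda/(c*mu) = 46/(6*19) = 0.4035

0.4035


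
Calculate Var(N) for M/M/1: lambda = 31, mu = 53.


rho = 31/53; Var(N) = rho/(1-rho)^2 = 3.39

3.39


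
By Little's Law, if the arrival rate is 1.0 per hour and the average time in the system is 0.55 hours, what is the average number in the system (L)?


L = lambda * W = 1.0 * 0.55 = 0.55

0.55


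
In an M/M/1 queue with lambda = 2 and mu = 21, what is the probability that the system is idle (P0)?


P0 = 1 - rho = 1 - 2/21 = 0.9048

0.9048


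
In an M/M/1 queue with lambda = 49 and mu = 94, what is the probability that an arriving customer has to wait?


P(wait) = rho = lambda/mu = 49/94 = 0.5213

0.5213


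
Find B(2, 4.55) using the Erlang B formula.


B(N,A) = (A^N/N!) / sum(A^k/k!, k=0..N) with N=2, A=4.55 = 0.651

0.651


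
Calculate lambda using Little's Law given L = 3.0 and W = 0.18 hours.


lambda = L / W = 3.0 / 0.18 = 16.67 per hour

16.67 per hour


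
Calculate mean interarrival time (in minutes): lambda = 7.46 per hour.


Mean interarrival time = 60/lambda = 60/7.46 = 8.04 minutes

8.04 minutes


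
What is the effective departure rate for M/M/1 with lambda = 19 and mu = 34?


For a stable queue (lambda < mu), throughput = lambda = 19 per hour

19 per hour


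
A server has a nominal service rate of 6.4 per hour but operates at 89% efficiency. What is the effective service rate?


Effective rate = mu * efficiency = 6.4 * 0.89 = 5.7 per hour

5.7 per hour


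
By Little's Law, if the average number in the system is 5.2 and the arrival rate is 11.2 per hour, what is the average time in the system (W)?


W = L / lambda = 5.2 / 11.2 = 0.4643 hours

0.4643 hours


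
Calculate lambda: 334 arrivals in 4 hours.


lambda = total arrivals / time = 334 / 4 = 83.5 per hour

83.5 per hour


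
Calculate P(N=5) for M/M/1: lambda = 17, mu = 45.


rho = 17/45; P(n) = (1-rho)*rho^n = (1-17/45)*(17/45)^5 = 0.0048

0.0048


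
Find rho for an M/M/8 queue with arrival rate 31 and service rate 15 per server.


rho = lambda/(c*mu) = 31/(8*15) = 0.2583

0.2583


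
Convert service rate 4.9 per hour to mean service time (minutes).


Mean service time = 60/mu = 60/4.9 = 12.24 minutes

12.24 minutes


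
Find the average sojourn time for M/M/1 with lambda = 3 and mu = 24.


W = 1/(mu - lambda) = 1/(24 - 3) = 0.0476 hours

0.0476 hours


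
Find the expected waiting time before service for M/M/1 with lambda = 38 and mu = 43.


rho = 38/43; Wq = rho/(mu - lambda) = 0.1767 hours

0.1767 hours


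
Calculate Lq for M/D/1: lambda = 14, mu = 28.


M/D/1: Lq = rho^2 / (2*(1-rho)) where rho = 14/28; Lq = 0.25

0.25


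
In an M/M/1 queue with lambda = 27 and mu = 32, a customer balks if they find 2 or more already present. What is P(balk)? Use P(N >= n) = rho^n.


P(N >= 2) = rho^2 = (27/32)^2 = 0.7119

0.7119


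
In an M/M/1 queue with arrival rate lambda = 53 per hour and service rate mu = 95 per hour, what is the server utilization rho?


rho = lambda/mu = 53/95 = 0.5579

0.5579


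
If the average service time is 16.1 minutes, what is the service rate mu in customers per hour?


mu = 60 / avg_service_time = 60 / 16.1 = 3.73 per hour

3.73 per hour


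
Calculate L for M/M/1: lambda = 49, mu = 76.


rho = 49/76; L = rho/(1-rho) = 1.81

1.81


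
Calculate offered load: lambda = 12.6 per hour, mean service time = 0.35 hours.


Offered load a = lambda * E[S] = 12.6 * 0.35 = 4.41 Erlangs

4.41 Erlangs


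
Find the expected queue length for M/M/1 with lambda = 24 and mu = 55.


rho = 24/55; Lq = rho^2/(1-rho) = 0.34

0.34


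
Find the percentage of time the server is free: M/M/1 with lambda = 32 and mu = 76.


Idle fraction = (1 - rho) * 100 = (1 - 32/76) * 100 = 57.9%

57.9%


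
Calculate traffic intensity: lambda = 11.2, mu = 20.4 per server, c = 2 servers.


rho = lambda / (c * mu) = 11.2 / (2 * 20.4) = 0.2745

0.2745


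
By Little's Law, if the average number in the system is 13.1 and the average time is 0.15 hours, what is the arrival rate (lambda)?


lambda = L / W = 13.1 / 0.15 = 87.33 per hour

87.33 per hour


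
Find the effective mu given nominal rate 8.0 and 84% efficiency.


Effective rate = mu * efficiency = 8.0 * 0.84 = 6.72 per hour

6.72 per hour


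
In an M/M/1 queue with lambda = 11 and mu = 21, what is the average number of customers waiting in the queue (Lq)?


rho = 11/21; Lq = rho^2/(1-rho) = 0.58

0.58


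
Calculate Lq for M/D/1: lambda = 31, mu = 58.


M/D/1: Lq = rho^2 / (2*(1-rho)) where rho = 31/58; Lq = 0.31

0.31


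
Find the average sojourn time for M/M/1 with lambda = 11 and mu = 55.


W = 1/(mu - lambda) = 1/(55 - 11) = 0.0227 hours

0.0227 hours


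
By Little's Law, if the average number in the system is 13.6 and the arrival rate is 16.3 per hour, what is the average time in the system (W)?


W = L / lambda = 13.6 / 16.3 = 0.8344 hours

0.8344 hours


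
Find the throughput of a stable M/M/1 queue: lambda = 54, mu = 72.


For a stable queue (lambda < mu), throughput = lambda = 54 per hour

54 per hour


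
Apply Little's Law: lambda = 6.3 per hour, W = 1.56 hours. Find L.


L = lambda * W = 6.3 * 1.56 = 9.83

9.83


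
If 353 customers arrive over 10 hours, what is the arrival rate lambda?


lambda = total arrivals / time = 353 / 10 = 35.3 per hour

35.3 per hour


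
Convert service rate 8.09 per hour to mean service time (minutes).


Mean service time = 60/mu = 60/8.09 = 7.42 minutes

7.42 minutes


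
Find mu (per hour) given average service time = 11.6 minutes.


mu = 60 / avg_service_time = 60 / 11.6 = 5.17 per hour

5.17 per hour


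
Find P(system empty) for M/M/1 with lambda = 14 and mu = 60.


P0 = 1 - rho = 1 - 14/60 = 0.7667

0.7667


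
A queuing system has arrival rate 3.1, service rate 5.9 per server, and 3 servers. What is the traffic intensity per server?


rho = lambda / (c * mu) = 3.1 / (3 * 5.9) = 0.1751

0.1751


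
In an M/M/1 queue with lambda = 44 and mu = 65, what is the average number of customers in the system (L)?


rho = 44/65; L = rho/(1-rho) = 2.1

2.1


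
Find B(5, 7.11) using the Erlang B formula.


B(N,A) = (A^N/N!) / sum(A^k/k!, k=0..N) with N=5, A=7.11 = 0.4312

0.4312


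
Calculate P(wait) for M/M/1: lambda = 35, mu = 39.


P(wait) = rho = lambda/mu = 35/39 = 0.8974

0.8974


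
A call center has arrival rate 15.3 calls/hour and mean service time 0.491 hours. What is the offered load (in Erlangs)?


Offered load a = lambda * E[S] = 15.3 * 0.491 = 7.51 Erlangs

7.51 Erlangs


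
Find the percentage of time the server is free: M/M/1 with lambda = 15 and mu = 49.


Idle fraction = (1 - rho) * 100 = (1 - 15/49) * 100 = 69.4%

69.4%


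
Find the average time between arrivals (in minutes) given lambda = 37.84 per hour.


Mean interarrival time = 60/lambda = 60/37.84 = 1.59 minutes

1.59 minutes


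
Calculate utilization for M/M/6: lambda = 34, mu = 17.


rho = lambda/(c*mu) = 34/(6*17) = 0.3333

0.3333


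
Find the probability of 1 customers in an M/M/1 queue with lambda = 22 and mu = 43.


rho = 22/43; P(n) = (1-rho)*rho^n = (1-22/43)*(22/43)^1 = 0.2499

0.2499


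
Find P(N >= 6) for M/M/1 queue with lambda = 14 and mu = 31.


P(N >= 6) = rho^6 = (14/31)^6 = 0.0085

0.0085


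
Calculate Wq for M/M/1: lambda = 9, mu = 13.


rho = 9/13; Wq = rho/(mu - lambda) = 0.1731 hours

0.1731 hours


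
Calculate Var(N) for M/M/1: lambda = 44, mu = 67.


rho = 44/67; Var(N) = rho/(1-rho)^2 = 5.57

5.57


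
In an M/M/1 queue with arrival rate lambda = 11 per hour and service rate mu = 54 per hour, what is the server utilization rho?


rho = lambda/mu = 11/54 = 0.2037

0.2037


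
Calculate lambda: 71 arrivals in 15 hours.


lambda = total arrivals / time = 71 / 15 = 4.73 per hour

4.73 per hour


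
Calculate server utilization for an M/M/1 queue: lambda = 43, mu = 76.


rho = lambda/mu = 43/76 = 0.5658

0.5658


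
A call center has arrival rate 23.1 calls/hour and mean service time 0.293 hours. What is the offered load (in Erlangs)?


Offered load a = lambda * E[S] = 23.1 * 0.293 = 6.77 Erlangs

6.77 Erlangs


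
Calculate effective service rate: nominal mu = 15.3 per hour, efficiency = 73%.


Effective rate = mu * efficiency = 15.3 * 0.73 = 11.17 per hour

11.17 per hour


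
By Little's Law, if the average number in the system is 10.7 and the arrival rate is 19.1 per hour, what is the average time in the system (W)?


W = L / lambda = 10.7 / 19.1 = 0.5602 hours

0.5602 hours


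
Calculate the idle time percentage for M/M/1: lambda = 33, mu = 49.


Idle fraction = (1 - rho) * 100 = (1 - 33/49) * 100 = 32.7%

32.7%


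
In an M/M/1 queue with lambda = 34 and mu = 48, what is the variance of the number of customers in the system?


rho = 34/48; Var(N) = rho/(1-rho)^2 = 8.33

8.33


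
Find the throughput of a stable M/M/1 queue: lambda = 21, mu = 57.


For a stable queue (lambda < mu), throughput = lambda = 21 per hour

21 per hour


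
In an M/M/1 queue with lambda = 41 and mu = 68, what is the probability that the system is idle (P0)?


P0 = 1 - rho = 1 - 41/68 = 0.3971

0.3971


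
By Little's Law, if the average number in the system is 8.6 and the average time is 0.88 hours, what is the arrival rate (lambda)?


lambda = L / W = 8.6 / 0.88 = 9.77 per hour

9.77 per hour


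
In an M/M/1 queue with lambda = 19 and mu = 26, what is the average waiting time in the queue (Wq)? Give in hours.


rho = 19/26; Wq = rho/(mu - lambda) = 0.1044 hours

0.1044 hours


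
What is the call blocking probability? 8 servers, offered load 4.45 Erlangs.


B(N,A) = (A^N/N!) / sum(A^k/k!, k=0..N) with N=8, A=4.45 = 0.0463

0.0463


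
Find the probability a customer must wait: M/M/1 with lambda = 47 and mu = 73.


P(wait) = rho = lambda/mu = 47/73 = 0.6438

0.6438


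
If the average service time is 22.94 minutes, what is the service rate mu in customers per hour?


mu = 60 / avg_service_time = 60 / 22.94 = 2.62 per hour

2.62 per hour


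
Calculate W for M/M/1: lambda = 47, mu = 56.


W = 1/(mu - lambda) = 1/(56 - 47) = 0.1111 hours

0.1111 hours


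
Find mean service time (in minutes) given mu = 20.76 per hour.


Mean service time = 60/mu = 60/20.76 = 2.89 minutes

2.89 minutes


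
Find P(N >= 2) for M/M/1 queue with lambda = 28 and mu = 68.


P(N >= 2) = rho^2 = (28/68)^2 = 0.1696

0.1696


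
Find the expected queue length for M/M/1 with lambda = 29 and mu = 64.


rho = 29/64; Lq = rho^2/(1-rho) = 0.38

0.38


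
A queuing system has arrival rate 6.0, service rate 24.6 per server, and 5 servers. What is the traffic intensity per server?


rho = lambda / (c * mu) = 6.0 / (5 * 24.6) = 0.0488

0.0488


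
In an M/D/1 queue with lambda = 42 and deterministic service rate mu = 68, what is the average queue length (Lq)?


M/D/1: Lq = rho^2 / (2*(1-rho)) where rho = 42/68; Lq = 0.5

0.5


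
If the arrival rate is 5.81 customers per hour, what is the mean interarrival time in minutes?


Mean interarrival time = 60/lambda = 60/5.81 = 10.33 minutes

10.33 minutes


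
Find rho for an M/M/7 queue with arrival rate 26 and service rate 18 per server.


rho = lambda/(c*mu) = 26/(7*18) = 0.2063

0.2063


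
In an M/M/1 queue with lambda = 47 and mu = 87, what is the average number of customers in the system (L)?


rho = 47/87; L = rho/(1-rho) = 1.18

1.18


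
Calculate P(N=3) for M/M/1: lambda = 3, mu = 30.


rho = 3/30; P(n) = (1-rho)*rho^n = (1-3/30)*(3/30)^3 = 0.0009

0.0009


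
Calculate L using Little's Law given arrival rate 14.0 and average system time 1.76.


L = lambda * W = 14.0 * 1.76 = 24.64

24.64


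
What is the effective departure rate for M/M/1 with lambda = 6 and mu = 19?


For a stable queue (lambda < mu), throughput = lambda = 6 per hour

6 per hour


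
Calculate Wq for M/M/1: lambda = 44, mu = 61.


rho = 44/61; Wq = rho/(mu - lambda) = 0.0424 hours

0.0424 hours


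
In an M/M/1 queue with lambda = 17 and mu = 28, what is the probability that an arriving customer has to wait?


P(wait) = rho = lambda/mu = 17/28 = 0.6071

0.6071


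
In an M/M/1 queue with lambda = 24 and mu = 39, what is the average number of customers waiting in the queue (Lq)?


rho = 24/39; Lq = rho^2/(1-rho) = 0.98

0.98


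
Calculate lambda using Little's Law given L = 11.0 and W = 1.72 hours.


lambda = L / W = 11.0 / 1.72 = 6.4 per hour

6.4 per hour


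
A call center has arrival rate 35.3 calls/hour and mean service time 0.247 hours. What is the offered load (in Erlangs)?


Offered load a = lambda * E[S] = 35.3 * 0.247 = 8.72 Erlangs

8.72 Erlangs


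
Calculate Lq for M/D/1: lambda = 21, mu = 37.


M/D/1: Lq = rho^2 / (2*(1-rho)) where rho = 21/37; Lq = 0.37

0.37


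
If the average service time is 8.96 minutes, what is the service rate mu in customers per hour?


mu = 60 / avg_service_time = 60 / 8.96 = 6.7 per hour

6.7 per hour
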